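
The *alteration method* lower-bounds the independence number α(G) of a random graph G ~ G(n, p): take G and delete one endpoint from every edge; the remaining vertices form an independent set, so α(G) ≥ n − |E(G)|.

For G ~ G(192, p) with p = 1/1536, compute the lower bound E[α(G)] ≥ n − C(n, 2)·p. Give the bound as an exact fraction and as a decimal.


E[|E(G)|] = C(192, 2)·p = 18336 · (1/1536) = 191/16.
E[α(G)] ≥ n − E[|E(G)|] = 192 − 191/16 = 2881/16.
Numerically: ≈ 180.062.
(This is only a lower bound; the true E[α(G)] may be larger.)

E[α(G)] ≥ 2881/16 ≈ 180.062.


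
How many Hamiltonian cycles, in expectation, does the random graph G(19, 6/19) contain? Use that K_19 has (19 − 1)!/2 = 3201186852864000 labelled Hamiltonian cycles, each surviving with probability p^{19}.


K_19 has (19 − 1)!/2 = 3201186852864000 labelled Hamiltonian cycles.
For each such Hamiltonian cycle H, let X_H = 1 if all 19 edges of H are present in G. Then P[X_H = 1] = p^{19} = (6/19)^{19} = 609359740010496/1978419655660313589123979.
By linearity: E[X] = Σ_H E[X_H] = 3201186852864000 · p^{19} = 3201186852864000 · 609359740010496/1978419655660313589123979 = 1950674388386224952567660544000/1978419655660313589123979.
Numerically: E[X] ≈ 9.86e+05.

E[X] = 3201186852864000 · (6/19)^{19} = 1950674388386224952567660544000/1978419655660313589123979 ≈ 9.86e+05.


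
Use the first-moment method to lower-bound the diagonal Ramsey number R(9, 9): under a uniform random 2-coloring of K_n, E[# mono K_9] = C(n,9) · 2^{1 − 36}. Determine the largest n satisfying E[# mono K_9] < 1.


We need C(n, 9) · 2^{1 − 36} < 1, i.e. C(n, 9) < 2^{36 − 1} = 34359738368.
Check values of n near the boundary:
  n = 63: C(63, 9) = 23667689815; 23667689815 < 34359738368? YES
  n = 64: C(64, 9) = 27540584512; 27540584512 < 34359738368? YES
  n = 65: C(65, 9) = 31966749880; 31966749880 < 34359738368? YES
  n = 66: C(66, 9) = 37014131440; 37014131440 < 34359738368? NO
  n = 67: C(67, 9) = 42757703560; 42757703560 < 34359738368? NO
The largest n with C(n, 9) < 34359738368 is n = 65 (where E[X] = 3995843735/4294967296 ≈ 0.9303549). Hence R(9, 9) > 65, i.e. R(9, 9) ≥ 66.

Largest n = 65; hence R(9, 9) > 65.


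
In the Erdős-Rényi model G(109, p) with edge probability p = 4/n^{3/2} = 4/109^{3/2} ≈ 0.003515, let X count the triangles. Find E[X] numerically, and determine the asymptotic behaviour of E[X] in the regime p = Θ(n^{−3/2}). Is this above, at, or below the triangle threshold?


Number of potential triangles: C(109, 3) = 209934.
Each occurs with probability p³ ≈ (0.003515)³ ≈ 4.3427090e-08.
By linearity: E[X] = C(109, 3)·p³ ≈ 209934 · 4.3427090e-08 ≈ 0.00912.
Since α = 3/2 > 1, p = c/n^{3/2} = o(1/n) is below the triangle threshold p ~ 1/n. Asymptotically E[X] ~ (c³/6)·n^{3(1−α)} = (4³/6)·n^{-1.5} → 0, so by Markov's inequality G has no triangles w.h.p.

E[X] ≈ 0.00912; in regime p = Θ(1/n^{3/2}) E[X] tends to 0 (below the triangle threshold p ~ 1/n).


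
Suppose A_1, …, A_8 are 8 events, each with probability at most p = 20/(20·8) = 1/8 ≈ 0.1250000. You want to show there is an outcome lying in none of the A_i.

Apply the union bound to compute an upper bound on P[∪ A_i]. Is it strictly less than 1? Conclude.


Union bound: P[∪_{i=1}^{8} A_i] ≤ Σ_i P[A_i] ≤ 8·p = 8·(1/8) = 1.
Numerically: 1 ≈ 1.0000000.
Is 1 < 1? NO.
Since the bound 1 is ≥ 1, the union bound is uninformative here; it does NOT by itself certify existence.

8·p = 1 ≈ 1.0000000; existence NOT certified by the union bound.


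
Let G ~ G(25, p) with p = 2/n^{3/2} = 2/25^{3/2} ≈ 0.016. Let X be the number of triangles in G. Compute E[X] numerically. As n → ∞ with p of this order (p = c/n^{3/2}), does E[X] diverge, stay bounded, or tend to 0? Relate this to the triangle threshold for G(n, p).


Number of potential triangles: C(25, 3) = 2300.
Each occurs with probability p³ ≈ (0.016)³ ≈ 4.09600000e-06.
By linearity: E[X] = C(25, 3)·p³ ≈ 2300 · 4.09600000e-06 ≈ 0.009421.
Since α = 3/2 > 1, p = c/n^{3/2} = o(1/n) is below the triangle threshold p ~ 1/n. Asymptotically E[X] ~ (c³/6)·n^{3(1−α)} = (2³/6)·n^{-1.5} → 0, so by Markov's inequality G has no triangles w.h.p.

E[X] ≈ 0.009421; in regime p = Θ(1/n^{3/2}) E[X] tends to 0 (below the triangle threshold p ~ 1/n).


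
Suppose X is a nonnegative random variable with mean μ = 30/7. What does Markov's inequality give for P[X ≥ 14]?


μ = E[X] = 30/7, a = 14.
Markov: P[X ≥ 14] ≤ μ/a = (30/7)/14 = 15/49.
Numerically: ≈ 0.3061.
(Since a = 14 > μ = 4.2857, the bound 15/49 is < 1 and informative.)

P[X ≥ 14] ≤ 15/49 ≈ 0.3061.


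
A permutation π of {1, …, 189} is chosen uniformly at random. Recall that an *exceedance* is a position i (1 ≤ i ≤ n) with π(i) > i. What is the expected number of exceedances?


Write X = Σ_{i=1}^{189} X_i, where X_i = 1_{π(i) > i}.
For each fixed i, π(i) is uniform over {1, …, 189} (marginal of a uniform permutation), so P[π(i) > i] = (n − i)/n. Summing: Σ_{i=1}^{189} (n − i)/n = (0 + 1 + … + 188)/189 = 189(189 − 1)/(2·189) = (189 − 1)/2.
Hence E[X] = Σ_{i=1}^{189} (189 − i)/189 = 94 ≈ 94.000.

E[X] = 94 = 94.000.


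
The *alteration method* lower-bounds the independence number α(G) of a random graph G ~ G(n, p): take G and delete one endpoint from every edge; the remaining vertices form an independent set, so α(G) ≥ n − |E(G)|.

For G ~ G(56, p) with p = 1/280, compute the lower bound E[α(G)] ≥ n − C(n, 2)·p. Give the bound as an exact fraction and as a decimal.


E[|E(G)|] = C(56, 2)·p = 1540 · (1/280) = 11/2.
E[α(G)] ≥ n − E[|E(G)|] = 56 − 11/2 = 101/2.
Numerically: ≈ 50.500000.
(This is only a lower bound; the true E[α(G)] may be larger.)

E[α(G)] ≥ 101/2 ≈ 50.500000.


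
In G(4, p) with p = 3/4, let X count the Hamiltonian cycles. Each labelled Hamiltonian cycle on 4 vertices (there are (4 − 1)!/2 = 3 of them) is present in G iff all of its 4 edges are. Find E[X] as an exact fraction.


K_4 has (4 − 1)!/2 = 3 labelled Hamiltonian cycles.
For each such Hamiltonian cycle H, let X_H = 1 if all 4 edges of H are present in G. Then P[X_H = 1] = p^{4} = (3/4)^{4} = 81/256.
By linearity: E[X] = Σ_H E[X_H] = 3 · p^{4} = 3 · 81/256 = 243/256.
Numerically: E[X] ≈ 0.94922.

E[X] = 3 · (3/4)^{4} = 243/256 ≈ 0.94922.


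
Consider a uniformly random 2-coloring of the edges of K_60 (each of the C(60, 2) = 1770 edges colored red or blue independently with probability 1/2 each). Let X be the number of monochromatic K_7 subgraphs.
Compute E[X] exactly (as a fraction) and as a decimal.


Let X = Σ_S X_S over the C(60, 7) = 386206920 subsets S of size 7, where X_S = 1 if the K_7 on S is monochromatic.
For a fixed S, the K_7 on S has C(7, 2) = 21 edges. P[all 21 edges red] = (1/2)^21, and likewise for blue, so P[monochromatic] = 2·(1/2)^21 = 2^{1 − 21} = 1/1048576.
Summing: E[X] = C(60, 7) · 2^{1 − 21} = 386206920 · 1/1048576 = 48275865/131072.
Numerically: E[X] ≈ 368.316.

E[X] = C(60,7)·2^(1−C(7,2)) = 48275865/131072 ≈ 368.316.


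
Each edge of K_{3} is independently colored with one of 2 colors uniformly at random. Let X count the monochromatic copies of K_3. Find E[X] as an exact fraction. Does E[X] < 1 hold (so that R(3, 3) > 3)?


E[X] = C(3, 3) · 2^{1 − 3} = 1 · 2^{−2} = 1/4.
As a reduced fraction: E[X] = 1/4 ≈ 0.250000.
Is E[X] < 1? YES.
Since E[X] < 1, there exists a 2-coloring of K_{3} with no monochromatic K_3; hence R(3, 3) > 3.

E[X] = 1/4 ≈ 0.250000; E[X] < 1, so R(3, 3) > 3.


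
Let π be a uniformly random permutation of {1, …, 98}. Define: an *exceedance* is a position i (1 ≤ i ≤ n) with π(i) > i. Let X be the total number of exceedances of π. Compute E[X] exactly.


Write X = Σ_{i=1}^{98} X_i, where X_i = 1_{π(i) > i}.
For each fixed i, π(i) is uniform over {1, …, 98} (marginal of a uniform permutation), so P[π(i) > i] = (n − i)/n. Summing: Σ_{i=1}^{98} (n − i)/n = (0 + 1 + … + 97)/98 = 98(98 − 1)/(2·98) = (98 − 1)/2.
Hence E[X] = Σ_{i=1}^{98} (98 − i)/98 = 97/2 ≈ 48.500.

E[X] = 97/2 = 48.500.


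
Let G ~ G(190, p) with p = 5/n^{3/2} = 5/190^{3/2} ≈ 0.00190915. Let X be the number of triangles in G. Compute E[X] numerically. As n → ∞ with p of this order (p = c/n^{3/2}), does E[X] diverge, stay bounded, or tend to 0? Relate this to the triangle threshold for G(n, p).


Number of potential triangles: C(190, 3) = 1125180.
Each occurs with probability p³ ≈ (0.00190915)³ ≈ 6.95855091e-09.
By linearity: E[X] = C(190, 3)·p³ ≈ 1125180 · 6.95855091e-09 ≈ 0.007830.
Since α = 3/2 > 1, p = c/n^{3/2} = o(1/n) is below the triangle threshold p ~ 1/n. Asymptotically E[X] ~ (c³/6)·n^{3(1−α)} = (5³/6)·n^{-1.5} → 0, so by Markov's inequality G has no triangles w.h.p.

E[X] ≈ 0.007830; in regime p = Θ(1/n^{3/2}) E[X] tends to 0 (below the triangle threshold p ~ 1/n).


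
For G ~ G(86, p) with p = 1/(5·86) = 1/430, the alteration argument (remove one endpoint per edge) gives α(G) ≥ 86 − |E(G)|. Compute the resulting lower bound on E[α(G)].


E[|E(G)|] = C(86, 2)·p = 3655 · (1/430) = 17/2.
E[α(G)] ≥ n − E[|E(G)|] = 86 − 17/2 = 155/2.
Numerically: ≈ 77.500.
(This is only a lower bound; the true E[α(G)] may be larger.)

E[α(G)] ≥ 155/2 ≈ 77.500.


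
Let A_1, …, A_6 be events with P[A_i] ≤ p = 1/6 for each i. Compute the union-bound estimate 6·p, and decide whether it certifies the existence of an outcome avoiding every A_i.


Union bound: P[∪_{i=1}^{6} A_i] ≤ Σ_i P[A_i] ≤ 6·p = 6·(1/6) = 1.
Numerically: 1 ≈ 1.000.
Is 1 < 1? NO.
Since the bound 1 is ≥ 1, the union bound is uninformative here; it does NOT by itself certify existence.

6·p = 1 ≈ 1.000; existence NOT certified by the union bound.


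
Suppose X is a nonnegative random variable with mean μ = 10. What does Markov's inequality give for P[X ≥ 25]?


μ = E[X] = 10, a = 25.
Markov: P[X ≥ 25] ≤ μ/a = (10)/25 = 2/5.
Numerically: ≈ 0.40000.
(Since a = 25 > μ = 10.00000, the bound 2/5 is < 1 and informative.)

P[X ≥ 25] ≤ 2/5 ≈ 0.40000.


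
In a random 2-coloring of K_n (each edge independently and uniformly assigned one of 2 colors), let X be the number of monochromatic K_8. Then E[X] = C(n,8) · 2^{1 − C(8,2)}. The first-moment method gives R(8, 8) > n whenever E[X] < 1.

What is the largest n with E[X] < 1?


We need C(n, 8) · 2^{1 − 28} < 1, i.e. C(n, 8) < 2^{28 − 1} = 134217728.
Check values of n near the boundary:
  n = 36: C(36, 8) = 30260340; 30260340 < 134217728? YES
  n = 37: C(37, 8) = 38608020; 38608020 < 134217728? YES
  n = 38: C(38, 8) = 48903492; 48903492 < 134217728? YES
  n = 39: C(39, 8) = 61523748; 61523748 < 134217728? YES
  n = 40: C(40, 8) = 76904685; 76904685 < 134217728? YES
  n = 41: C(41, 8) = 95548245; 95548245 < 134217728? YES
  n = 42: C(42, 8) = 118030185; 118030185 < 134217728? YES
  n = 43: C(43, 8) = 145008513; 145008513 < 134217728? NO
The largest n with C(n, 8) < 134217728 is n = 42 (where E[X] = 118030185/134217728 ≈ 0.879). Hence R(8, 8) > 42, i.e. R(8, 8) ≥ 43.

Largest n = 42; hence R(8, 8) > 42.


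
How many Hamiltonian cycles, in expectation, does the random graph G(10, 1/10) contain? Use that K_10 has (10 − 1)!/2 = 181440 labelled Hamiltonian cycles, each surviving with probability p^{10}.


K_10 has (10 − 1)!/2 = 181440 labelled Hamiltonian cycles.
For each such Hamiltonian cycle H, let X_H = 1 if all 10 edges of H are present in G. Then P[X_H = 1] = p^{10} = (1/10)^{10} = 1/10000000000.
By linearity of expectation: E[X] = Σ_H E[X_H] = 181440 · p^{10} = 181440 · 1/10000000000 = 567/31250000.
Numerically: E[X] ≈ 1.8144e-05.

E[X] = 181440 · (1/10)^{10} = 567/31250000 ≈ 1.8144e-05.


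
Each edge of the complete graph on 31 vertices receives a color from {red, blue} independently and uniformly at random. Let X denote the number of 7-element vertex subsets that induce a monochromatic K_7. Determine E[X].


Let X = Σ_S X_S over the C(31, 7) = 2629575 subsets S of size 7, where X_S = 1 if the K_7 on S is monochromatic.
For a fixed S, the K_7 on S has C(7, 2) = 21 edges. P[all 21 edges red] = (1/2)^21, and likewise for blue, so P[monochromatic] = 2·(1/2)^21 = 2^{1 − 21} = 1/1048576.
By linearity: E[X] = C(31, 7) · 2^{1 − 21} = 2629575 · 1/1048576 = 2629575/1048576.
Numerically: E[X] ≈ 2.507758.

E[X] = C(31,7)·2^(1−C(7,2)) = 2629575/1048576 ≈ 2.507758.


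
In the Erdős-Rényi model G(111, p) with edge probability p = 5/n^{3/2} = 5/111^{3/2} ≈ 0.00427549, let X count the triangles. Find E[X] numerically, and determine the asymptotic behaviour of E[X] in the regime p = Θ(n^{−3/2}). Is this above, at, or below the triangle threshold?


Number of potential triangles: C(111, 3) = 221815.
Each occurs with probability p³ ≈ (0.00427549)³ ≈ 7.81549714e-08.
By linearity: E[X] = C(111, 3)·p³ ≈ 221815 · 7.81549714e-08 ≈ 0.017336.
Since α = 3/2 > 1, p = c/n^{3/2} = o(1/n) is below the triangle threshold p ~ 1/n. Asymptotically E[X] ~ (c³/6)·n^{3(1−α)} = (5³/6)·n^{-1.5} → 0, so by Markov's inequality G has no triangles w.h.p.

E[X] ≈ 0.017336; in regime p = Θ(1/n^{3/2}) E[X] tends to 0 (below the triangle threshold p ~ 1/n).


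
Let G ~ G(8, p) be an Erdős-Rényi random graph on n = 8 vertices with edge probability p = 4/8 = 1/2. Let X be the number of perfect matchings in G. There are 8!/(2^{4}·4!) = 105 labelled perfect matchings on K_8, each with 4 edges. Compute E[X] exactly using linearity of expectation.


K_8 has 8!/(2^{4}·4!) = 105 labelled perfect matchings.
For each such perfect matching H, let X_H = 1 if all 4 edges of H are present in G. Then P[X_H = 1] = p^{4} = (1/2)^{4} = 1/16.
By linearity: E[X] = Σ_H E[X_H] = 105 · p^{4} = 105 · 1/16 = 105/16.
Numerically: E[X] ≈ 6.5625.

E[X] = 105 · (1/2)^{4} = 105/16 ≈ 6.5625.


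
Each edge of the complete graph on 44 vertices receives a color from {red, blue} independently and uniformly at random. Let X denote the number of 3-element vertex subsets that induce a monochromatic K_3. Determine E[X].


Let X = Σ_S X_S over the C(44, 3) = 13244 subsets S of size 3, where X_S = 1 if the K_3 on S is monochromatic.
For a fixed S, the K_3 on S has C(3, 2) = 3 edges. P[all 3 edges red] = (1/2)^3, and likewise for blue, so P[monochromatic] = 2·(1/2)^3 = 2^{1 − 3} = 1/4.
Summing: E[X] = C(44, 3) · 2^{1 − 3} = 13244 · 1/4 = 3311.
Numerically: E[X] ≈ 3311.000000.

E[X] = C(44,3)·2^(1−C(3,2)) = 3311 ≈ 3311.000000.


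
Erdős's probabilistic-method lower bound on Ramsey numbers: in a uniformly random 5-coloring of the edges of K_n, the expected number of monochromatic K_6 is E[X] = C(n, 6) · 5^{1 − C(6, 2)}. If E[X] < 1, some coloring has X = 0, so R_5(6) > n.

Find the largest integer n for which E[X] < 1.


We need C(n, 6) · 5^{1 − 15} < 1, i.e. C(n, 6) < 5^{15 − 1} = 6103515625.
Check values of n near the boundary:
  n = 127: C(127, 6) = 5169379425; 5169379425 < 6103515625? YES
  n = 128: C(128, 6) = 5423611200; 5423611200 < 6103515625? YES
  n = 129: C(129, 6) = 5688177600; 5688177600 < 6103515625? YES
  n = 130: C(130, 6) = 5963412000; 5963412000 < 6103515625? YES
  n = 131: C(131, 6) = 6249655776; 6249655776 < 6103515625? NO
The largest n with C(n, 6) < 6103515625 is n = 130 (where E[X] = 47707296/48828125 ≈ 0.9770454). Hence R_5(6) > 130, i.e. R_5(6) ≥ 131.

Largest n = 130; hence R_5(6) > 130.


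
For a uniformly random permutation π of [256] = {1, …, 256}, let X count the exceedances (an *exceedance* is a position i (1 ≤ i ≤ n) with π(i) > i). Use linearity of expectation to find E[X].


Write X = Σ_{i=1}^{256} X_i, where X_i = 1_{π(i) > i}.
For each fixed i, π(i) is uniform over {1, …, 256} (marginal of a uniform permutation), so P[π(i) > i] = (n − i)/n. Summing: Σ_{i=1}^{256} (n − i)/n = (0 + 1 + … + 255)/256 = 256(256 − 1)/(2·256) = (256 − 1)/2.
Hence E[X] = Σ_{i=1}^{256} (256 − i)/256 = 255/2 ≈ 127.5000.

E[X] = 255/2 = 127.5000.


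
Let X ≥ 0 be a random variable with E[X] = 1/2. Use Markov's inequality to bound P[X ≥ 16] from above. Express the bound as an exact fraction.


μ = E[X] = 1/2, a = 16.
Markov: P[X ≥ 16] ≤ μ/a = (1/2)/16 = 1/32.
Numerically: ≈ 0.03125.
(Since a = 16 > μ = 0.50000, the bound 1/32 is < 1 and informative.)

P[X ≥ 16] ≤ 1/32 ≈ 0.03125.


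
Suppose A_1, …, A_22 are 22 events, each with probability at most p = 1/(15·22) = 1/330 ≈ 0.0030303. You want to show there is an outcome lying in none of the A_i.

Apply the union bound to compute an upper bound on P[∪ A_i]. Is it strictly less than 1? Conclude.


Union bound: P[∪_{i=1}^{22} A_i] ≤ Σ_i P[A_i] ≤ 22·p = 22·(1/330) = 1/15.
Numerically: 1/15 ≈ 0.0666667.
Is 1/15 < 1? YES.
Since P[∪ A_i] ≤ 1/15 < 1, the complement has P[∩ A_i^c] ≥ 1 − 1/15 = 14/15 > 0, so some outcome avoids every A_i.

22·p = 1/15 ≈ 0.0666667; existence CERTIFIED by the union bound.


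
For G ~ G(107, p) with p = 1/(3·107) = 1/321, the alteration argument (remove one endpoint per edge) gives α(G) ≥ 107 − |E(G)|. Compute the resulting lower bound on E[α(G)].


E[|E(G)|] = C(107, 2)·p = 5671 · (1/321) = 53/3.
E[α(G)] ≥ n − E[|E(G)|] = 107 − 53/3 = 268/3.
Numerically: ≈ 89.33333.
(This is only a lower bound; the true E[α(G)] may be larger.)

E[α(G)] ≥ 268/3 ≈ 89.33333.


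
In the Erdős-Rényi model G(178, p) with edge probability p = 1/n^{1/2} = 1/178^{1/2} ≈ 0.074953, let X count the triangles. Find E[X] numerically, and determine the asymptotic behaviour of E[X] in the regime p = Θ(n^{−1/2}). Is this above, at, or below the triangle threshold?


Number of potential triangles: C(178, 3) = 924176.
Each occurs with probability p³ ≈ (0.074953)³ ≈ 4.2108522e-04.
By linearity: E[X] = C(178, 3)·p³ ≈ 924176 · 4.2108522e-04 ≈ 389.15685.
Since α = 1/2 < 1, p = c/n^{1/2} ≫ 1/n is above the triangle threshold p ~ 1/n. Asymptotically E[X] ~ (c³/6)·n^{3(1−α)} = (1³/6)·n^{1.5} → ∞; triangles are abundant w.h.p.

E[X] ≈ 389.15685; in regime p = Θ(1/n^{1/2}) E[X] diverges (above the triangle threshold p ~ 1/n).


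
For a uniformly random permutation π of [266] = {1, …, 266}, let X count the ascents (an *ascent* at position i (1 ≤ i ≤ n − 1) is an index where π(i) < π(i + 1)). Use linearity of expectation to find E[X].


Write X = Σ X_I over i = 1, …, 265, with X_I the indicator of one ascent.
There are 265 indicators.
For each fixed i, the pair (π(i), π(i+1)) is a uniformly random ordered pair of distinct values from {1, …, 266}; by symmetry P[π(i) < π(i+1)] = 1/2.
By linearity: E[X] = 265 · (1/2) = (266 − 1) · (1/2) = 265/2 ≈ 132.5000.

E[X] = 265/2 = 132.5000.


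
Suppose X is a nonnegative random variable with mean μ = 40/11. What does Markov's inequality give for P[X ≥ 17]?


μ = E[X] = 40/11, a = 17.
Markov: P[X ≥ 17] ≤ μ/a = (40/11)/17 = 40/187.
Numerically: ≈ 0.21390.
(Since a = 17 > μ = 3.63636, the bound 40/187 is < 1 and informative.)

P[X ≥ 17] ≤ 40/187 ≈ 0.21390.


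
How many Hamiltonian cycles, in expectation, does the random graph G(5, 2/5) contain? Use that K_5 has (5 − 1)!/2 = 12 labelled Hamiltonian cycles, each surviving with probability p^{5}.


K_5 has (5 − 1)!/2 = 12 labelled Hamiltonian cycles.
For each such Hamiltonian cycle H, let X_H = 1 if all 5 edges of H are present in G. Then P[X_H = 1] = p^{5} = (2/5)^{5} = 32/3125.
By linearity: E[X] = Σ_H E[X_H] = 12 · p^{5} = 12 · 32/3125 = 384/3125.
Numerically: E[X] ≈ 0.12288.

E[X] = 12 · (2/5)^{5} = 384/3125 ≈ 0.12288.


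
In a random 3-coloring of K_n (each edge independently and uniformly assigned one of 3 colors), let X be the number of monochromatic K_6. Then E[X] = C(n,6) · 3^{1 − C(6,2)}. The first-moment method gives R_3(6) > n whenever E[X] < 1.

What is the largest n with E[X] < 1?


We need C(n, 6) · 3^{1 − 15} < 1, i.e. C(n, 6) < 3^{15 − 1} = 4782969.
Check values of n near the boundary:
  n = 36: C(36, 6) = 1947792; 1947792 < 4782969? YES
  n = 37: C(37, 6) = 2324784; 2324784 < 4782969? YES
  n = 38: C(38, 6) = 2760681; 2760681 < 4782969? YES
  n = 39: C(39, 6) = 3262623; 3262623 < 4782969? YES
  n = 40: C(40, 6) = 3838380; 3838380 < 4782969? YES
  n = 41: C(41, 6) = 4496388; 4496388 < 4782969? YES
  n = 42: C(42, 6) = 5245786; 5245786 < 4782969? NO
The largest n with C(n, 6) < 4782969 is n = 41 (where E[X] = 1498796/1594323 ≈ 0.9401). Hence R_3(6) > 41, i.e. R_3(6) ≥ 42.

Largest n = 41; hence R_3(6) > 41.


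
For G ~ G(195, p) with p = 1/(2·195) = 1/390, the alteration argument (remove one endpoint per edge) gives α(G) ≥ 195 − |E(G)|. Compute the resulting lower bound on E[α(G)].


E[|E(G)|] = C(195, 2)·p = 18915 · (1/390) = 97/2.
E[α(G)] ≥ n − E[|E(G)|] = 195 − 97/2 = 293/2.
Numerically: ≈ 146.5000.
(This is only a lower bound; the true E[α(G)] may be larger.)

E[α(G)] ≥ 293/2 ≈ 146.5000.


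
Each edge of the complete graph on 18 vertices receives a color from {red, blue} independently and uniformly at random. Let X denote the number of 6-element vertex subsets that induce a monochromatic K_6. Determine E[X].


Let X = Σ_S X_S over the C(18, 6) = 18564 subsets S of size 6, where X_S = 1 if the K_6 on S is monochromatic.
For a fixed S, the K_6 on S has C(6, 2) = 15 edges. P[all 15 edges red] = (1/2)^15, and likewise for blue, so P[monochromatic] = 2·(1/2)^15 = 2^{1 − 15} = 1/16384.
Summing: E[X] = C(18, 6) · 2^{1 − 15} = 18564 · 1/16384 = 4641/4096.
Numerically: E[X] ≈ 1.13306.

E[X] = C(18,6)·2^(1−C(6,2)) = 4641/4096 ≈ 1.13306.


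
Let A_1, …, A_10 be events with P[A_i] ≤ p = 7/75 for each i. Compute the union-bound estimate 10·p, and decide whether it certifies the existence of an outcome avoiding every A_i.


Union bound: P[∪_{i=1}^{10} A_i] ≤ Σ_i P[A_i] ≤ 10·p = 10·(7/75) = 14/15.
Numerically: 14/15 ≈ 0.93333.
Is 14/15 < 1? YES.
Since P[∪ A_i] ≤ 14/15 < 1, the complement has P[∩ A_i^c] ≥ 1 − 14/15 = 1/15 > 0, so some outcome avoids every A_i.

10·p = 14/15 ≈ 0.93333; existence CERTIFIED by the union bound.


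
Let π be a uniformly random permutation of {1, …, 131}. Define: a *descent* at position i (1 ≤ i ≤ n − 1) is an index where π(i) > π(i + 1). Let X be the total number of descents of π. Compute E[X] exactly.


Write X = Σ X_I over i = 1, …, 130, with X_I the indicator of one descent.
There are 130 indicators.
For each fixed i, the pair (π(i), π(i+1)) is a uniformly random ordered pair of distinct values from {1, …, 131}; by symmetry P[π(i) > π(i+1)] = 1/2.
By linearity: E[X] = 130 · (1/2) = (131 − 1) · (1/2) = 65 ≈ 65.0000.

E[X] = 65 = 65.0000.


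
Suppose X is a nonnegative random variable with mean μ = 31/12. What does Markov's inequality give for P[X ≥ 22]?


μ = E[X] = 31/12, a = 22.
Markov: P[X ≥ 22] ≤ μ/a = (31/12)/22 = 31/264.
Numerically: ≈ 0.1174.
(Since a = 22 > μ = 2.5833, the bound 31/264 is < 1 and informative.)

P[X ≥ 22] ≤ 31/264 ≈ 0.1174.


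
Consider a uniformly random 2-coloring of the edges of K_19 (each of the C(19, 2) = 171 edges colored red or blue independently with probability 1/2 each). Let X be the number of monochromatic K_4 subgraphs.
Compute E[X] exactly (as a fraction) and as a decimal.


Let X = Σ_S X_S over the C(19, 4) = 3876 subsets S of size 4, where X_S = 1 if the K_4 on S is monochromatic.
For a fixed S, the K_4 on S has C(4, 2) = 6 edges. P[all 6 edges red] = (1/2)^6, and likewise for blue, so P[monochromatic] = 2·(1/2)^6 = 2^{1 − 6} = 1/32.
By linearity of expectation: E[X] = C(19, 4) · 2^{1 − 6} = 3876 · 1/32 = 969/8.
Numerically: E[X] ≈ 121.12500.

E[X] = C(19,4)·2^(1−C(4,2)) = 969/8 ≈ 121.12500.


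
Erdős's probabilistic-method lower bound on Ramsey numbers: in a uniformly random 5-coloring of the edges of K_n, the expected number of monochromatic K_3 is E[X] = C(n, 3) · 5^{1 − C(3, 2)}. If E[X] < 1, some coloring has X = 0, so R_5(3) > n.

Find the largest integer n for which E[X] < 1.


We need C(n, 3) · 5^{1 − 3} < 1, i.e. C(n, 3) < 5^{3 − 1} = 25.
Check values of n near the boundary:
  n = 3: C(3, 3) = 1; 1 < 25? YES
  n = 4: C(4, 3) = 4; 4 < 25? YES
  n = 5: C(5, 3) = 10; 10 < 25? YES
  n = 6: C(6, 3) = 20; 20 < 25? YES
  n = 7: C(7, 3) = 35; 35 < 25? NO
The largest n with C(n, 3) < 25 is n = 6 (where E[X] = 4/5 ≈ 0.8000). Hence R_5(3) > 6, i.e. R_5(3) ≥ 7.

Largest n = 6; hence R_5(3) > 6.


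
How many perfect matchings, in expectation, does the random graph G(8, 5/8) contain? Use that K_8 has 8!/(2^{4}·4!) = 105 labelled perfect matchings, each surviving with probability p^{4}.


K_8 has 8!/(2^{4}·4!) = 105 labelled perfect matchings.
For each such perfect matching H, let X_H = 1 if all 4 edges of H are present in G. Then P[X_H = 1] = p^{4} = (5/8)^{4} = 625/4096.
By linearity: E[X] = Σ_H E[X_H] = 105 · p^{4} = 105 · 625/4096 = 65625/4096.
Numerically: E[X] ≈ 16.02.

E[X] = 105 · (5/8)^{4} = 65625/4096 ≈ 16.02.


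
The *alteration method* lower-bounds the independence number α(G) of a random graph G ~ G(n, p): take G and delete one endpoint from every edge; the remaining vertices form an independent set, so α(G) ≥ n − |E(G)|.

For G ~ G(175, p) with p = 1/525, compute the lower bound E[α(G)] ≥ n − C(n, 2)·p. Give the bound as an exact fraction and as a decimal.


E[|E(G)|] = C(175, 2)·p = 15225 · (1/525) = 29.
E[α(G)] ≥ n − E[|E(G)|] = 175 − 29 = 146.
Numerically: ≈ 146.00000.
(This is only a lower bound; the true E[α(G)] may be larger.)

E[α(G)] ≥ 146 ≈ 146.00000.


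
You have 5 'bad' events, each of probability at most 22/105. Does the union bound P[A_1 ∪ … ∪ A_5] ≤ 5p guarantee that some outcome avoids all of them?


Union bound: P[∪_{i=1}^{5} A_i] ≤ Σ_i P[A_i] ≤ 5·p = 5·(22/105) = 22/21.
Numerically: 22/21 ≈ 1.04762.
Is 22/21 < 1? NO.
Since the bound 22/21 is ≥ 1, the union bound is uninformative here; it does NOT by itself certify existence.

5·p = 22/21 ≈ 1.04762; existence NOT certified by the union bound.


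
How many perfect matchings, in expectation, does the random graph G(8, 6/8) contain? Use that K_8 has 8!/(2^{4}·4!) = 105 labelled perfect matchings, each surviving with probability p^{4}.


K_8 has 8!/(2^{4}·4!) = 105 labelled perfect matchings.
For each such perfect matching H, let X_H = 1 if all 4 edges of H are present in G. Then P[X_H = 1] = p^{4} = (3/4)^{4} = 81/256.
By linearity: E[X] = Σ_H E[X_H] = 105 · p^{4} = 105 · 81/256 = 8505/256.
Numerically: E[X] ≈ 33.223.

E[X] = 105 · (3/4)^{4} = 8505/256 ≈ 33.223.


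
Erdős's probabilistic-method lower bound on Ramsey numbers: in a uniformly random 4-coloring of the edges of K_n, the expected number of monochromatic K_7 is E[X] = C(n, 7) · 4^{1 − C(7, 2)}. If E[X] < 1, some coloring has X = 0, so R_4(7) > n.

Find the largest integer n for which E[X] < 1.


We need C(n, 7) · 4^{1 − 21} < 1, i.e. C(n, 7) < 4^{21 − 1} = 1099511627776.
Check values of n near the boundary:
  n = 178: C(178, 7) = 996867063280; 996867063280 < 1099511627776? YES
  n = 179: C(179, 7) = 1037437234460; 1037437234460 < 1099511627776? YES
  n = 180: C(180, 7) = 1079414463600; 1079414463600 < 1099511627776? YES
  n = 181: C(181, 7) = 1122839183400; 1122839183400 < 1099511627776? NO
  n = 182: C(182, 7) = 1167752750736; 1167752750736 < 1099511627776? NO
The largest n with C(n, 7) < 1099511627776 is n = 180 (where E[X] = 67463403975/68719476736 ≈ 0.982). Hence R_4(7) > 180, i.e. R_4(7) ≥ 181.

Largest n = 180; hence R_4(7) > 180.


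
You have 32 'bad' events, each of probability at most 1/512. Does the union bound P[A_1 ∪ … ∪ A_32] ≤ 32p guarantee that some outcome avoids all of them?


Union bound: P[∪_{i=1}^{32} A_i] ≤ Σ_i P[A_i] ≤ 32·p = 32·(1/512) = 1/16.
Numerically: 1/16 ≈ 0.062.
Is 1/16 < 1? YES.
Since P[∪ A_i] ≤ 1/16 < 1, the complement has P[∩ A_i^c] ≥ 1 − 1/16 = 15/16 > 0, so some outcome avoids every A_i.

32·p = 1/16 ≈ 0.062; existence CERTIFIED by the union bound.


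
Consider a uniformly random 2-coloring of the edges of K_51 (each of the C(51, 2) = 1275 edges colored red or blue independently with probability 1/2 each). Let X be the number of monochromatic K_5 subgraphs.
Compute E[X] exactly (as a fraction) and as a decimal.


Let X = Σ_S X_S over the C(51, 5) = 2349060 subsets S of size 5, where X_S = 1 if the K_5 on S is monochromatic.
For a fixed S, the K_5 on S has C(5, 2) = 10 edges. P[all 10 edges red] = (1/2)^10, and likewise for blue, so P[monochromatic] = 2·(1/2)^10 = 2^{1 − 10} = 1/512.
By linearity of expectation: E[X] = C(51, 5) · 2^{1 − 10} = 2349060 · 1/512 = 587265/128.
Numerically: E[X] ≈ 4588.008.

E[X] = C(51,5)·2^(1−C(5,2)) = 587265/128 ≈ 4588.008.


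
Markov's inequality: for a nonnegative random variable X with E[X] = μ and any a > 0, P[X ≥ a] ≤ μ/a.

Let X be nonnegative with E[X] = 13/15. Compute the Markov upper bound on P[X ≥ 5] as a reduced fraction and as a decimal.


μ = E[X] = 13/15, a = 5.
Markov: P[X ≥ 5] ≤ μ/a = (13/15)/5 = 13/75.
Numerically: ≈ 0.173.
(Since a = 5 > μ = 0.867, the bound 13/75 is < 1 and informative.)

P[X ≥ 5] ≤ 13/75 ≈ 0.173.


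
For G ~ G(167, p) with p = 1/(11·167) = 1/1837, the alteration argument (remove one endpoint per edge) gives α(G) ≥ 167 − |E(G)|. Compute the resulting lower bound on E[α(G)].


E[|E(G)|] = C(167, 2)·p = 13861 · (1/1837) = 83/11.
E[α(G)] ≥ n − E[|E(G)|] = 167 − 83/11 = 1754/11.
Numerically: ≈ 159.454545.
(This is only a lower bound; the true E[α(G)] may be larger.)

E[α(G)] ≥ 1754/11 ≈ 159.454545.


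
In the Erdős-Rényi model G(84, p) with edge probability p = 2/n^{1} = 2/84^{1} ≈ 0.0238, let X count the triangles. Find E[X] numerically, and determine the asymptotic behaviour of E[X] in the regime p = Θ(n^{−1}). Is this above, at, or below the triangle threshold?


Number of potential triangles: C(84, 3) = 95284.
Each occurs with probability p³ ≈ (0.0238)³ ≈ 1.34975e-05.
By linearity: E[X] = C(84, 3)·p³ ≈ 95284 · 1.34975e-05 ≈ 1.286.
Here α = 1, so p = 2/n is exactly at the triangle threshold p ~ 1/n. Asymptotically E[X] → c³/6 = 2³/6 = 4/3 ≈ 1.333, a bounded constant. In this regime the triangle count is asymptotically Poisson(c³/6).

E[X] ≈ 1.286; in regime p = Θ(1/n^{1}) E[X] stays bounded (at the triangle threshold p ~ 1/n).


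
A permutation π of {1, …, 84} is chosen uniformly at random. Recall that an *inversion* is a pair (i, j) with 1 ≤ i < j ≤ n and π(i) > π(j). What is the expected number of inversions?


Write X = Σ X_I over the C(84, 2) = 3486 pairs i < j, with X_I the indicator of one inversion.
There are 3486 indicators.
For each fixed pair i < j, the values π(i) and π(j) are two distinct elements of {1, …, 84} in uniformly random order; by symmetry P[π(i) > π(j)] = 1/2.
By linearity: E[X] = 3486 · (1/2) = C(84, 2) · (1/2) = 3486/2 = 1743 ≈ 1743.00000.

E[X] = 1743 = 1743.00000.


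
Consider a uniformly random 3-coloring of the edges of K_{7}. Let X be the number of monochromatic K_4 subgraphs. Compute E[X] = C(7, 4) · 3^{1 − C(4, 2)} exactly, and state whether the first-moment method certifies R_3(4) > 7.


E[X] = C(7, 4) · 3^{1 − 6} = 35 · 3^{−5} = 35/243.
As a reduced fraction: E[X] = 35/243 ≈ 0.14403.
Is E[X] < 1? YES.
Since E[X] < 1, there exists a 3-coloring of K_{7} with no monochromatic K_4; hence R_3(4) > 7.

E[X] = 35/243 ≈ 0.14403; E[X] < 1, so R_3(4) > 7.


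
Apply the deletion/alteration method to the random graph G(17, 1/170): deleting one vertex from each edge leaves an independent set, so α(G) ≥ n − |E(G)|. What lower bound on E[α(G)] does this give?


E[|E(G)|] = C(17, 2)·p = 136 · (1/170) = 4/5.
E[α(G)] ≥ n − E[|E(G)|] = 17 − 4/5 = 81/5.
Numerically: ≈ 16.20000.
(This is only a lower bound; the true E[α(G)] may be larger.)

E[α(G)] ≥ 81/5 ≈ 16.20000.


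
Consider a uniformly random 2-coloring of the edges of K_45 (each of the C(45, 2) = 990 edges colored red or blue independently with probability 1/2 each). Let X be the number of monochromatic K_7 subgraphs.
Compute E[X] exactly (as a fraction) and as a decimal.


Let X = Σ_S X_S over the C(45, 7) = 45379620 subsets S of size 7, where X_S = 1 if the K_7 on S is monochromatic.
For a fixed S, the K_7 on S has C(7, 2) = 21 edges. P[all 21 edges red] = (1/2)^21, and likewise for blue, so P[monochromatic] = 2·(1/2)^21 = 2^{1 − 21} = 1/1048576.
Summing: E[X] = C(45, 7) · 2^{1 − 21} = 45379620 · 1/1048576 = 11344905/262144.
Numerically: E[X] ≈ 43.277.

E[X] = C(45,7)·2^(1−C(7,2)) = 11344905/262144 ≈ 43.277.


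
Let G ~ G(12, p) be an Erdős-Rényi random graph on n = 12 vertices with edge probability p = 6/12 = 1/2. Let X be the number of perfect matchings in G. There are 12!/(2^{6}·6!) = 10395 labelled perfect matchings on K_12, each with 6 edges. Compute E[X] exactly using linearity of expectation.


K_12 has 12!/(2^{6}·6!) = 10395 labelled perfect matchings.
For each such perfect matching H, let X_H = 1 if all 6 edges of H are present in G. Then P[X_H = 1] = p^{6} = (1/2)^{6} = 1/64.
By linearity: E[X] = Σ_H E[X_H] = 10395 · p^{6} = 10395 · 1/64 = 10395/64.
Numerically: E[X] ≈ 162.42.

E[X] = 10395 · (1/2)^{6} = 10395/64 ≈ 162.42.


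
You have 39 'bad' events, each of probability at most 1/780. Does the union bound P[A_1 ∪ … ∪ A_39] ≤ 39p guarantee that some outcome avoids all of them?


Union bound: P[∪_{i=1}^{39} A_i] ≤ Σ_i P[A_i] ≤ 39·p = 39·(1/780) = 1/20.
Numerically: 1/20 ≈ 0.0500000.
Is 1/20 < 1? YES.
Since P[∪ A_i] ≤ 1/20 < 1, the complement has P[∩ A_i^c] ≥ 1 − 1/20 = 19/20 > 0, so some outcome avoids every A_i.

39·p = 1/20 ≈ 0.0500000; existence CERTIFIED by the union bound.


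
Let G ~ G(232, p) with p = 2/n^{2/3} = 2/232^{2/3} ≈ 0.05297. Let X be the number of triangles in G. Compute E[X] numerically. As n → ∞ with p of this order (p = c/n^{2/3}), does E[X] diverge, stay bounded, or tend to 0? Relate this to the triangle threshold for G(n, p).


Number of potential triangles: C(232, 3) = 2054360.
Each occurs with probability p³ ≈ (0.05297)³ ≈ 1.486326e-04.
By linearity: E[X] = C(232, 3)·p³ ≈ 2054360 · 1.486326e-04 ≈ 305.3448.
Since α = 2/3 < 1, p = c/n^{2/3} ≫ 1/n is above the triangle threshold p ~ 1/n. Asymptotically E[X] ~ (c³/6)·n^{3(1−α)} = (2³/6)·n^{1} → ∞; triangles are abundant w.h.p.

E[X] ≈ 305.3448; in regime p = Θ(1/n^{2/3}) E[X] diverges (above the triangle threshold p ~ 1/n).


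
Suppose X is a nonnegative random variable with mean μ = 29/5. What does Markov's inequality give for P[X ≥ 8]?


μ = E[X] = 29/5, a = 8.
Markov: P[X ≥ 8] ≤ μ/a = (29/5)/8 = 29/40.
Numerically: ≈ 0.72500.
(Since a = 8 > μ = 5.80000, the bound 29/40 is < 1 and informative.)

P[X ≥ 8] ≤ 29/40 ≈ 0.72500.


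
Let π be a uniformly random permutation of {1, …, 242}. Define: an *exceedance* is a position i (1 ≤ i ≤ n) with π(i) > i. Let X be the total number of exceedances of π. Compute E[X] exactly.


Write X = Σ_{i=1}^{242} X_i, where X_i = 1_{π(i) > i}.
For each fixed i, π(i) is uniform over {1, …, 242} (marginal of a uniform permutation), so P[π(i) > i] = (n − i)/n. Summing: Σ_{i=1}^{242} (n − i)/n = (0 + 1 + … + 241)/242 = 242(242 − 1)/(2·242) = (242 − 1)/2.
Hence E[X] = Σ_{i=1}^{242} (242 − i)/242 = 241/2 ≈ 120.500.

E[X] = 241/2 = 120.500.


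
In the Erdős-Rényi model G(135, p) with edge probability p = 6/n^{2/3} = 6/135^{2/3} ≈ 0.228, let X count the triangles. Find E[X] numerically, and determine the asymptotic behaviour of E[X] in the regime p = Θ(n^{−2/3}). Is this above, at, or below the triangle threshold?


Number of potential triangles: C(135, 3) = 400995.
Each occurs with probability p³ ≈ (0.228)³ ≈ 1.185185e-02.
By linearity: E[X] = C(135, 3)·p³ ≈ 400995 · 1.185185e-02 ≈ 4752.5333.
Since α = 2/3 < 1, p = c/n^{2/3} ≫ 1/n is above the triangle threshold p ~ 1/n. Asymptotically E[X] ~ (c³/6)·n^{3(1−α)} = (6³/6)·n^{1} → ∞; triangles are abundant w.h.p.

E[X] ≈ 4752.5333; in regime p = Θ(1/n^{2/3}) E[X] diverges (above the triangle threshold p ~ 1/n).


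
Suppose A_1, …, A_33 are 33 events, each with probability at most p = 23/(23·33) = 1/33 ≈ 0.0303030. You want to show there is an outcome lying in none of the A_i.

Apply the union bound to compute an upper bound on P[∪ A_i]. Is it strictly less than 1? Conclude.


Union bound: P[∪_{i=1}^{33} A_i] ≤ Σ_i P[A_i] ≤ 33·p = 33·(1/33) = 1.
Numerically: 1 ≈ 1.0000000.
Is 1 < 1? NO.
Since the bound 1 is ≥ 1, the union bound is uninformative here; it does NOT by itself certify existence.

33·p = 1 ≈ 1.0000000; existence NOT certified by the union bound.


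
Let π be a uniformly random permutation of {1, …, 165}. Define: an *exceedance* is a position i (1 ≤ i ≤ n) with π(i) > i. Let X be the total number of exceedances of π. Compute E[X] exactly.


Write X = Σ_{i=1}^{165} X_i, where X_i = 1_{π(i) > i}.
For each fixed i, π(i) is uniform over {1, …, 165} (marginal of a uniform permutation), so P[π(i) > i] = (n − i)/n. Summing: Σ_{i=1}^{165} (n − i)/n = (0 + 1 + … + 164)/165 = 165(165 − 1)/(2·165) = (165 − 1)/2.
Hence E[X] = Σ_{i=1}^{165} (165 − i)/165 = 82 ≈ 82.0000.

E[X] = 82 = 82.0000.


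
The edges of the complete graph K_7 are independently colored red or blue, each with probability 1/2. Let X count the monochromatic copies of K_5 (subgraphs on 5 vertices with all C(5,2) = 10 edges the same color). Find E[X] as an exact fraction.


Let X = Σ_S X_S over the C(7, 5) = 21 subsets S of size 5, where X_S = 1 if the K_5 on S is monochromatic.
For a fixed S, the K_5 on S has C(5, 2) = 10 edges. P[all 10 edges red] = (1/2)^10, and likewise for blue, so P[monochromatic] = 2·(1/2)^10 = 2^{1 − 10} = 1/512.
By linearity of expectation: E[X] = C(7, 5) · 2^{1 − 10} = 21 · 1/512 = 21/512.
Numerically: E[X] ≈ 0.041.

E[X] = C(7,5)·2^(1−C(5,2)) = 21/512 ≈ 0.041.


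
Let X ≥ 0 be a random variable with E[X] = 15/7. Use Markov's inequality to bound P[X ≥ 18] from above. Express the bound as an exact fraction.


μ = E[X] = 15/7, a = 18.
Markov: P[X ≥ 18] ≤ μ/a = (15/7)/18 = 5/42.
Numerically: ≈ 0.119048.
(Since a = 18 > μ = 2.142857, the bound 5/42 is < 1 and informative.)

P[X ≥ 18] ≤ 5/42 ≈ 0.119048.


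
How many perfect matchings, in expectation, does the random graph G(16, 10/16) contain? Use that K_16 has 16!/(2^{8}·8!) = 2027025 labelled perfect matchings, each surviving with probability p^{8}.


K_16 has 16!/(2^{8}·8!) = 2027025 labelled perfect matchings.
For each such perfect matching H, let X_H = 1 if all 8 edges of H are present in G. Then P[X_H = 1] = p^{8} = (5/8)^{8} = 390625/16777216.
By linearity: E[X] = Σ_H E[X_H] = 2027025 · p^{8} = 2027025 · 390625/16777216 = 791806640625/16777216.
Numerically: E[X] ≈ 4.72e+04.

E[X] = 2027025 · (5/8)^{8} = 791806640625/16777216 ≈ 4.72e+04.


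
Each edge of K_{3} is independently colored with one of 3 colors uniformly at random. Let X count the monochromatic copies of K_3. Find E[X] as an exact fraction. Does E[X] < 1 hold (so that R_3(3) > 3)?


E[X] = C(3, 3) · 3^{1 − 3} = 1 · 3^{−2} = 1/9.
As a reduced fraction: E[X] = 1/9 ≈ 0.1111111.
Is E[X] < 1? YES.
Since E[X] < 1, there exists a 3-coloring of K_{3} with no monochromatic K_3; hence R_3(3) > 3.

E[X] = 1/9 ≈ 0.1111111; E[X] < 1, so R_3(3) > 3.


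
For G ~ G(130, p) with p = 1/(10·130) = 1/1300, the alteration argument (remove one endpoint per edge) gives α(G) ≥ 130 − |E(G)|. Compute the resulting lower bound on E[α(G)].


E[|E(G)|] = C(130, 2)·p = 8385 · (1/1300) = 129/20.
E[α(G)] ≥ n − E[|E(G)|] = 130 − 129/20 = 2471/20.
Numerically: ≈ 123.550.
(This is only a lower bound; the true E[α(G)] may be larger.)

E[α(G)] ≥ 2471/20 ≈ 123.550.
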